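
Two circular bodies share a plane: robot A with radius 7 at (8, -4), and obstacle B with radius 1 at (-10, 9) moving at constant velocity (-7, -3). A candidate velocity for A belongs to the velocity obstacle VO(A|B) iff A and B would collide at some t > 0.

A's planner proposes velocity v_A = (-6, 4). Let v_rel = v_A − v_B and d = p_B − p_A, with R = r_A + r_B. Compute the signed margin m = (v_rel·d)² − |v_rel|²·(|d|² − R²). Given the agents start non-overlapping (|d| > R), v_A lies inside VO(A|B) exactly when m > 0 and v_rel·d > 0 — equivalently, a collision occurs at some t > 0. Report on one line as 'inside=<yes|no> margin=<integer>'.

d = (-18, 13),  |d|² = 493;  R = 7+1 = 8,  c = 493−8² = 429
v_rel = (1, 7),  |v_rel|² = 50;  v_rel·d = (1)·(-18) + (7)·(13) = 73
50·t² − 146·t + 429 = 0  ⇒  m = 73² − 50·429 = -16121
m = -16121 < 0,  v_rel·d = 73 > 0  ⇒  outside

inside=no margin=-16121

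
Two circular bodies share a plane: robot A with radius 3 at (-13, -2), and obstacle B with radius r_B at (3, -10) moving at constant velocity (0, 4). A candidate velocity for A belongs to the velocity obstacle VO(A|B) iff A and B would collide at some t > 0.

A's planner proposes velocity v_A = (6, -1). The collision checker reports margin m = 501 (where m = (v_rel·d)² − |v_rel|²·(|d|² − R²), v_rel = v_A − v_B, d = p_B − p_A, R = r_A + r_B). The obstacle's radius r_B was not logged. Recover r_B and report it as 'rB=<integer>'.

m = 501
d = (16, -8);  v_rel = (6, -5),  |v_rel|² = 61
v_rel×d = (6)·(-8) − (-5)·(16) = 32
since m = R²·61 − 32²:  R² = (1024 + 501) / 61 = 25
R = √25 = 5  ⇒  r_B = 5 − 3 = 2

rB=2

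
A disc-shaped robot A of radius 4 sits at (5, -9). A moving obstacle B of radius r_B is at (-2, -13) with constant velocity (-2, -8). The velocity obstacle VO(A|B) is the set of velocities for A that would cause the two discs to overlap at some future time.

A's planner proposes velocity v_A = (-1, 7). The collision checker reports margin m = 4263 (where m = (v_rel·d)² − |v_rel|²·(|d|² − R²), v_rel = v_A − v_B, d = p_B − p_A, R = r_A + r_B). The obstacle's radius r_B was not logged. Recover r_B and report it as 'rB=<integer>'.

m = 4263
d = (-7, -4);  v_rel = (1, 15),  |v_rel|² = 226
v_rel×d = (1)·(-4) − (15)·(-7) = 101
since m = R²·226 − 101²:  R² = (10201 + 4263) / 226 = 64
R = √64 = 8  ⇒  r_B = 8 − 4 = 4

rB=4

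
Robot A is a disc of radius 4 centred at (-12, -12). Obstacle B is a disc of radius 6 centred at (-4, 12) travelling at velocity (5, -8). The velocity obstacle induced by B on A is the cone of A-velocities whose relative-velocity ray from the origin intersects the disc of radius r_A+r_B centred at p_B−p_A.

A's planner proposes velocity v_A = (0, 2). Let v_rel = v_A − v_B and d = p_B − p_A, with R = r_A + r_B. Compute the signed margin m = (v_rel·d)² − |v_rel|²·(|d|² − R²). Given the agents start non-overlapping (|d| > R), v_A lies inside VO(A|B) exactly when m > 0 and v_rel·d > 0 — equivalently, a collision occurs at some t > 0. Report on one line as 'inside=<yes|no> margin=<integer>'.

d = (8, 24),  |d|² = 640;  R = 4+6 = 10,  c = 640−10² = 540
v_rel = (-5, 10),  |v_rel|² = 125;  v_rel·d = (-5)·(8) + (10)·(24) = 200
125·t² − 400·t + 540 = 0  ⇒  m = 200² − 125·540 = -27500
m = -27500 < 0,  v_rel·d = 200 > 0  ⇒  outside

inside=no margin=-27500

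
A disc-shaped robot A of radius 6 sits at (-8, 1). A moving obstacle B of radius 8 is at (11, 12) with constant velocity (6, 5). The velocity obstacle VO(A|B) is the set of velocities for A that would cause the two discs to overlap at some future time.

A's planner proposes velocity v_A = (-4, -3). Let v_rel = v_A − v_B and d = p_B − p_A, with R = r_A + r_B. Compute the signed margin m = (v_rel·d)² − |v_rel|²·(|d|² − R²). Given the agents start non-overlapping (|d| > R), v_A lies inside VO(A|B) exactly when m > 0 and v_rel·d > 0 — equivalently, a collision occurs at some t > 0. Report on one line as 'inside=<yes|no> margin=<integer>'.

d = (19, 11),  |d|² = 482;  R = 6+8 = 14,  c = 482−14² = 286
v_rel = (-10, -8),  |v_rel|² = 164;  v_rel·d = (-10)·(19) + (-8)·(11) = -278
164·t² + 556·t + 286 = 0  ⇒  m = (-278)² − 164·286 = 30380
m = 30380 > 0,  v_rel·d = -278 < 0  ⇒  outside

inside=no margin=30380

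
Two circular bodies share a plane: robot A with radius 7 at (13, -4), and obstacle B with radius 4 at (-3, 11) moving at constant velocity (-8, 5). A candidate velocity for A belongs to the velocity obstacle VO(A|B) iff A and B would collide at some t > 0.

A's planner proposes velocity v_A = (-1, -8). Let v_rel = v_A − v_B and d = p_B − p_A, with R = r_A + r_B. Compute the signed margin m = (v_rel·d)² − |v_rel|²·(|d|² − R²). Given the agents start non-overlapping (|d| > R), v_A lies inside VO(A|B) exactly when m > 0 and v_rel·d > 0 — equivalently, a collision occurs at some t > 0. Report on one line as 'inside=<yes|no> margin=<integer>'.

d = (-16, 15),  |d|² = 481;  R = 7+4 = 11,  c = 481−11² = 360
v_rel = (7, -13),  |v_rel|² = 218;  v_rel·d = (7)·(-16) + (-13)·(15) = -307
218·t² + 614·t + 360 = 0  ⇒  m = (-307)² − 218·360 = 15769
m = 15769 > 0,  v_rel·d = -307 < 0  ⇒  outside

inside=no margin=15769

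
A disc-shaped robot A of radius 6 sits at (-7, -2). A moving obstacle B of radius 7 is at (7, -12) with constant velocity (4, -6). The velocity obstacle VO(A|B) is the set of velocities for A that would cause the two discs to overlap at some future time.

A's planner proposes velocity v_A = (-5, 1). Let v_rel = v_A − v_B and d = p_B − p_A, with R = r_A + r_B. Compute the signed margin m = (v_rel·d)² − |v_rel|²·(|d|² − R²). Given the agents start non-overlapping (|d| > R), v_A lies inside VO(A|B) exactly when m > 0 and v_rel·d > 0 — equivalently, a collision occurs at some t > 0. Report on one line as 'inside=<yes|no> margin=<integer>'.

d = (14, -10),  |d|² = 296;  R = 6+7 = 13,  c = 296−13² = 127
v_rel = (-9, 7),  |v_rel|² = 130;  v_rel·d = (-9)·(14) + (7)·(-10) = -196
130·t² + 392·t + 127 = 0  ⇒  m = (-196)² − 130·127 = 21906
m = 21906 > 0,  v_rel·d = -196 < 0  ⇒  outside

inside=no margin=21906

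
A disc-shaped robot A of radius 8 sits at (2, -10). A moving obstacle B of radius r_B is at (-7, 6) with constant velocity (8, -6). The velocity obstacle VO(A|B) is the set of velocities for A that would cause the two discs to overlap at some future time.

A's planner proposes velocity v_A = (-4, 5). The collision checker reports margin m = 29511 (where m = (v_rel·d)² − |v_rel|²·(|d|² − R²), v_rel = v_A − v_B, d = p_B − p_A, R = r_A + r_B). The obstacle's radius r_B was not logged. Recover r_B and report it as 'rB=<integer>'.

m = 29511
d = (-9, 16);  v_rel = (-12, 11),  |v_rel|² = 265
v_rel×d = (-12)·(16) − (11)·(-9) = -93
since m = R²·265 − (-93)²:  R² = (8649 + 29511) / 265 = 144
R = √144 = 12  ⇒  r_B = 12 − 8 = 4

rB=4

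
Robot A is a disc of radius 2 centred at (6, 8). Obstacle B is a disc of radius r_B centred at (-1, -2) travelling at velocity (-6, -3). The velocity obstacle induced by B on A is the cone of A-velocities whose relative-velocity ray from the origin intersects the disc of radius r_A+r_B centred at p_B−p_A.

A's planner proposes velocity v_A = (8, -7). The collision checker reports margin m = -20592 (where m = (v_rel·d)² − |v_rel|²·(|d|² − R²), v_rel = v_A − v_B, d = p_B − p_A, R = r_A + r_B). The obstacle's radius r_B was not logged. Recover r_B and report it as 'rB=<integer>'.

m = -20592
d = (-7, -10);  v_rel = (14, -4),  |v_rel|² = 212
v_rel×d = (14)·(-10) − (-4)·(-7) = -168
since m = R²·212 − (-168)²:  R² = (28224 + -20592) / 212 = 36
R = √36 = 6  ⇒  r_B = 6 − 2 = 4

rB=4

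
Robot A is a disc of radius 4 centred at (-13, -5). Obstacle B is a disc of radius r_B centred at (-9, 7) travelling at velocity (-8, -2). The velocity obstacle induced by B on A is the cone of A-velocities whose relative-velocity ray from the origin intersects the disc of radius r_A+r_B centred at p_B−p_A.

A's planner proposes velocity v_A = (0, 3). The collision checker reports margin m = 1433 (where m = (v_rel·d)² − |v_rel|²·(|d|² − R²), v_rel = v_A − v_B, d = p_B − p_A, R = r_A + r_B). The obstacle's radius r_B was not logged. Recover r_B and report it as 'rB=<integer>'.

m = 1433
d = (4, 12);  v_rel = (8, 5),  |v_rel|² = 89
v_rel×d = (8)·(12) − (5)·(4) = 76
since m = R²·89 − 76²:  R² = (5776 + 1433) / 89 = 81
R = √81 = 9  ⇒  r_B = 9 − 4 = 5

rB=5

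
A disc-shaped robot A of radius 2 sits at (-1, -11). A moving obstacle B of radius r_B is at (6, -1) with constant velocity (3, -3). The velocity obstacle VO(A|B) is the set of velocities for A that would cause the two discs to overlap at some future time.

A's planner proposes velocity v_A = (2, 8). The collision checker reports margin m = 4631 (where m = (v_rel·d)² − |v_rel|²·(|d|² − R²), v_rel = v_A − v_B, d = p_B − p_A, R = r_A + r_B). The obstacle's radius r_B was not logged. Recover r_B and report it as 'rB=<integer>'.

m = 4631
d = (7, 10);  v_rel = (-1, 11),  |v_rel|² = 122
v_rel×d = (-1)·(10) − (11)·(7) = -87
since m = R²·122 − (-87)²:  R² = (7569 + 4631) / 122 = 100
R = √100 = 10  ⇒  r_B = 10 − 2 = 8

rB=8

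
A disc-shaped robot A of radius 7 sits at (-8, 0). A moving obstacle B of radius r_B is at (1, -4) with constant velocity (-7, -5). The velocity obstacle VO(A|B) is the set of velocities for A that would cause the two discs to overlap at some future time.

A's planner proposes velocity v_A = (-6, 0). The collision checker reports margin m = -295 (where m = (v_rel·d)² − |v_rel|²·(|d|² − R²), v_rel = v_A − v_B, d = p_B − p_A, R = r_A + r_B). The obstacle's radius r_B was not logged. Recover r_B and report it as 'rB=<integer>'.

m = -295
d = (9, -4);  v_rel = (1, 5),  |v_rel|² = 26
v_rel×d = (1)·(-4) − (5)·(9) = -49
since m = R²·26 − (-49)²:  R² = (2401 + -295) / 26 = 81
R = √81 = 9  ⇒  r_B = 9 − 7 = 2

rB=2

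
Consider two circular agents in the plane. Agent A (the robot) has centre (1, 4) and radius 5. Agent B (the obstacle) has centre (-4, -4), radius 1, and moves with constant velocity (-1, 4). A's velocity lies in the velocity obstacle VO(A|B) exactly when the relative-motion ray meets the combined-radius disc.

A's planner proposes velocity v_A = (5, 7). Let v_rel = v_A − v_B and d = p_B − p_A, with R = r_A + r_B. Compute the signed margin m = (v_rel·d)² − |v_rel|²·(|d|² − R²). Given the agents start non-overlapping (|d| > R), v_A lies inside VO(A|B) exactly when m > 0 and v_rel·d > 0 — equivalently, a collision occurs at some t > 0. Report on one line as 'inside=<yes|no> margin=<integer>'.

d = (-5, -8),  |d|² = 89;  R = 5+1 = 6,  c = 89−6² = 53
v_rel = (6, 3),  |v_rel|² = 45;  v_rel·d = (6)·(-5) + (3)·(-8) = -54
45·t² + 108·t + 53 = 0  ⇒  m = (-54)² − 45·53 = 531
m = 531 > 0,  v_rel·d = -54 < 0  ⇒  outside

inside=no margin=531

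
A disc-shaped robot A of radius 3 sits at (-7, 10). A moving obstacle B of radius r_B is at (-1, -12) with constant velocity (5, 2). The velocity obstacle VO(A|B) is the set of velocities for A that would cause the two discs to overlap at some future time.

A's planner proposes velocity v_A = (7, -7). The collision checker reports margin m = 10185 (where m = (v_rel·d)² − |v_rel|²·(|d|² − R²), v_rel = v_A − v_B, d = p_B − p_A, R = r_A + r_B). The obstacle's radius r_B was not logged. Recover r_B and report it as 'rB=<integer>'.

m = 10185
d = (6, -22);  v_rel = (2, -9),  |v_rel|² = 85
v_rel×d = (2)·(-22) − (-9)·(6) = 10
since m = R²·85 − 10²:  R² = (100 + 10185) / 85 = 121
R = √121 = 11  ⇒  r_B = 11 − 3 = 8

rB=8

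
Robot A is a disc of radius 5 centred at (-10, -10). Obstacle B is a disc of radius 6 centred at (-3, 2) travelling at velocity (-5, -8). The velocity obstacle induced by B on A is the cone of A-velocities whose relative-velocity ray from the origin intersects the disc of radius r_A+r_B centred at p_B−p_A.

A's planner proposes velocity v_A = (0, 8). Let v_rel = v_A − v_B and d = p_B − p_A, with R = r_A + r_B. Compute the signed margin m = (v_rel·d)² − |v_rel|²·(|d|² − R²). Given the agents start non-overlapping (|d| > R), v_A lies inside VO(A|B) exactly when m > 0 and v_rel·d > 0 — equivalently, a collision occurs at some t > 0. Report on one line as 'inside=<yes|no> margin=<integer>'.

d = (7, 12),  |d|² = 193;  R = 5+6 = 11,  c = 193−11² = 72
v_rel = (5, 16),  |v_rel|² = 281;  v_rel·d = (5)·(7) + (16)·(12) = 227
281·t² − 454·t + 72 = 0  ⇒  m = 227² − 281·72 = 31297
m = 31297 > 0,  v_rel·d = 227 > 0  ⇒  inside

inside=yes margin=31297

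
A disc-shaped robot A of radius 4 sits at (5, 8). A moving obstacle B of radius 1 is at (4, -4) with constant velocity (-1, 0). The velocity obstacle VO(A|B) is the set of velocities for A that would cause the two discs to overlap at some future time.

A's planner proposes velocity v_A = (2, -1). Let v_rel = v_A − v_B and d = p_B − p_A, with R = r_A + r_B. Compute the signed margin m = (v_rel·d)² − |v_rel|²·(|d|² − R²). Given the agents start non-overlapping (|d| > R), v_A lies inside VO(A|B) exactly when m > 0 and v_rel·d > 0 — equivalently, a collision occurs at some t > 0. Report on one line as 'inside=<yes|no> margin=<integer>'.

d = (-1, -12),  |d|² = 145;  R = 4+1 = 5,  c = 145−5² = 120
v_rel = (3, -1),  |v_rel|² = 10;  v_rel·d = (3)·(-1) + (-1)·(-12) = 9
10·t² − 18·t + 120 = 0  ⇒  m = 9² − 10·120 = -1119
m = -1119 < 0,  v_rel·d = 9 > 0  ⇒  outside

inside=no margin=-1119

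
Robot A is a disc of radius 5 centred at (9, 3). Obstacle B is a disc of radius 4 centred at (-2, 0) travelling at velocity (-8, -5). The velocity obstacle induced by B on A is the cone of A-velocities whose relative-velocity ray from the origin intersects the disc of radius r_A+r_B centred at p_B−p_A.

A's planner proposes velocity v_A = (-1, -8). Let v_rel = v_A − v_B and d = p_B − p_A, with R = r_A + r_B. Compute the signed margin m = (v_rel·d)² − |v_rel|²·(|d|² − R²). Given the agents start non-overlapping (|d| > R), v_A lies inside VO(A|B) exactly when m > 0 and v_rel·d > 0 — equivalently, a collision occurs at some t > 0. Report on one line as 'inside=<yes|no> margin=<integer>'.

d = (-11, -3),  |d|² = 130;  R = 5+4 = 9,  c = 130−9² = 49
v_rel = (7, -3),  |v_rel|² = 58;  v_rel·d = (7)·(-11) + (-3)·(-3) = -68
58·t² + 136·t + 49 = 0  ⇒  m = (-68)² − 58·49 = 1782
m = 1782 > 0,  v_rel·d = -68 < 0  ⇒  outside

inside=no margin=1782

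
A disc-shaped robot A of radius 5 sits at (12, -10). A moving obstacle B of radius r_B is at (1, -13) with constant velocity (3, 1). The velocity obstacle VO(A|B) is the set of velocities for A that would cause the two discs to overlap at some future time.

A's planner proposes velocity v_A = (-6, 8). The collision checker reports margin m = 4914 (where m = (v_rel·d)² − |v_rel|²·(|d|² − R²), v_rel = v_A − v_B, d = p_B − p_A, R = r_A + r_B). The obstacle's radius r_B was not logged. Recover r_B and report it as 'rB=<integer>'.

m = 4914
d = (-11, -3);  v_rel = (-9, 7),  |v_rel|² = 130
v_rel×d = (-9)·(-3) − (7)·(-11) = 104
since m = R²·130 − 104²:  R² = (10816 + 4914) / 130 = 121
R = √121 = 11  ⇒  r_B = 11 − 5 = 6

rB=6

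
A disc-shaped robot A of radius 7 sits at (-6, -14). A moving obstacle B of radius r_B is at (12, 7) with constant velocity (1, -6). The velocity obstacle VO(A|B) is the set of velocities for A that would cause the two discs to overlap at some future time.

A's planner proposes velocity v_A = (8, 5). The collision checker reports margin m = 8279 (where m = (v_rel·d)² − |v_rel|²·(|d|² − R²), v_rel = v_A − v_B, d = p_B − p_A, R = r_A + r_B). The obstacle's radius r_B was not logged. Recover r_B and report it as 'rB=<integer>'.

m = 8279
d = (18, 21);  v_rel = (7, 11),  |v_rel|² = 170
v_rel×d = (7)·(21) − (11)·(18) = -51
since m = R²·170 − (-51)²:  R² = (2601 + 8279) / 170 = 64
R = √64 = 8  ⇒  r_B = 8 − 7 = 1

rB=1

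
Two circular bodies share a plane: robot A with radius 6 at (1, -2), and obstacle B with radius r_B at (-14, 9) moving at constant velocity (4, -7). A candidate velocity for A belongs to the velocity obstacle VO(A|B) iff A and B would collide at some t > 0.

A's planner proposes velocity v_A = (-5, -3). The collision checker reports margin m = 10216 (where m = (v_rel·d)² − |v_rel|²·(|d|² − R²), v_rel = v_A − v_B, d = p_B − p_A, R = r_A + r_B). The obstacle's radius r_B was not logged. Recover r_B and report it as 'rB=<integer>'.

m = 10216
d = (-15, 11);  v_rel = (-9, 4),  |v_rel|² = 97
v_rel×d = (-9)·(11) − (4)·(-15) = -39
since m = R²·97 − (-39)²:  R² = (1521 + 10216) / 97 = 121
R = √121 = 11  ⇒  r_B = 11 − 6 = 5

rB=5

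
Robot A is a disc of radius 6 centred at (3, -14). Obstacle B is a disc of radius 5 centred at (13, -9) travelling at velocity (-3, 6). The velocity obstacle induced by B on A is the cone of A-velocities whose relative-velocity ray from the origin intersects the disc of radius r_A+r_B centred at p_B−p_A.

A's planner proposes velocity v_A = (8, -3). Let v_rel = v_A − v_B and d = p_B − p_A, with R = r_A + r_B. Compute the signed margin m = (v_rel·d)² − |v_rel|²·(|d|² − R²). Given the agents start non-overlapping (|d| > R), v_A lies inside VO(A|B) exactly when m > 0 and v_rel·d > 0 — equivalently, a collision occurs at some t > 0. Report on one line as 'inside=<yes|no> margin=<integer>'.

d = (10, 5),  |d|² = 125;  R = 6+5 = 11,  c = 125−11² = 4
v_rel = (11, -9),  |v_rel|² = 202;  v_rel·d = (11)·(10) + (-9)·(5) = 65
202·t² − 130·t + 4 = 0  ⇒  m = 65² − 202·4 = 3417
m = 3417 > 0,  v_rel·d = 65 > 0  ⇒  inside

inside=yes margin=3417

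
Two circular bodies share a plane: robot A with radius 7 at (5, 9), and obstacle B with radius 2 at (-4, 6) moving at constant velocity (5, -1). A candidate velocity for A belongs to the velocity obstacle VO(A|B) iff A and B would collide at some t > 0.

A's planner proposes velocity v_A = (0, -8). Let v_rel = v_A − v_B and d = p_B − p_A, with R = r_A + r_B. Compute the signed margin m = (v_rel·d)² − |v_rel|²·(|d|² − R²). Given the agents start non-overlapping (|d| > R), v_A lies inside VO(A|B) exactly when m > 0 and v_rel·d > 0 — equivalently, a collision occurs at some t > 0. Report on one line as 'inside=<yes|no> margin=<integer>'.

d = (-9, -3),  |d|² = 90;  R = 7+2 = 9,  c = 90−9² = 9
v_rel = (-5, -7),  |v_rel|² = 74;  v_rel·d = (-5)·(-9) + (-7)·(-3) = 66
74·t² − 132·t + 9 = 0  ⇒  m = 66² − 74·9 = 3690
m = 3690 > 0,  v_rel·d = 66 > 0  ⇒  inside

inside=yes margin=3690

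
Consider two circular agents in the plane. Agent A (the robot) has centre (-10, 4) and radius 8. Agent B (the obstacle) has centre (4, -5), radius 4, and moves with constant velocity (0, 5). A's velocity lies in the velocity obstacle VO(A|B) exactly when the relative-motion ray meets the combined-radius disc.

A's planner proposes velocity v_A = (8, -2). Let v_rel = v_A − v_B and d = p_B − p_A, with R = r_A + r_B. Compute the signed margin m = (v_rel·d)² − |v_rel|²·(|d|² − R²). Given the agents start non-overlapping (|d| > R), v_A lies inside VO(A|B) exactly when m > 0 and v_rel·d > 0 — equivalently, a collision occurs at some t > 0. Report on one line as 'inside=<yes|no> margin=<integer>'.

d = (14, -9),  |d|² = 277;  R = 8+4 = 12,  c = 277−12² = 133
v_rel = (8, -7),  |v_rel|² = 113;  v_rel·d = (8)·(14) + (-7)·(-9) = 175
113·t² − 350·t + 133 = 0  ⇒  m = 175² − 113·133 = 15596
m = 15596 > 0,  v_rel·d = 175 > 0  ⇒  inside

inside=yes margin=15596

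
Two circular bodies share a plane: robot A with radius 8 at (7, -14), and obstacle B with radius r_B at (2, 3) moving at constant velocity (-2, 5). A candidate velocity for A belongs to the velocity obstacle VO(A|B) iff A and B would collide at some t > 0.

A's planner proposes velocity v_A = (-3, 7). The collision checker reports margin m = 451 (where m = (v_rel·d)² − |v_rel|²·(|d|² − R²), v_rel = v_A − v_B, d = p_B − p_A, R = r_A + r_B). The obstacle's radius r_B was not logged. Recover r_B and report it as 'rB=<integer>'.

m = 451
d = (-5, 17);  v_rel = (-1, 2),  |v_rel|² = 5
v_rel×d = (-1)·(17) − (2)·(-5) = -7
since m = R²·5 − (-7)²:  R² = (49 + 451) / 5 = 100
R = √100 = 10  ⇒  r_B = 10 − 8 = 2

rB=2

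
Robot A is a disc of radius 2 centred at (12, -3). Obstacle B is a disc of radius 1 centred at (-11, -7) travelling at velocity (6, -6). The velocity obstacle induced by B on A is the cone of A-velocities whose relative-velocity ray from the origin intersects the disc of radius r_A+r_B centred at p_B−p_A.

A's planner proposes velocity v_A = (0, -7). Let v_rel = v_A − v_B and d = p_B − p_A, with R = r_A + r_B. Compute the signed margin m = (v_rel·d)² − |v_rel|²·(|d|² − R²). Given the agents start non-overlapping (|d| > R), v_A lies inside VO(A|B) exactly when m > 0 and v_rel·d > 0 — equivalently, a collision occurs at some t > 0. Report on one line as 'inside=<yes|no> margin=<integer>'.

d = (-23, -4),  |d|² = 545;  R = 2+1 = 3,  c = 545−3² = 536
v_rel = (-6, -1),  |v_rel|² = 37;  v_rel·d = (-6)·(-23) + (-1)·(-4) = 142
37·t² − 284·t + 536 = 0  ⇒  m = 142² − 37·536 = 332
m = 332 > 0,  v_rel·d = 142 > 0  ⇒  inside

inside=yes margin=332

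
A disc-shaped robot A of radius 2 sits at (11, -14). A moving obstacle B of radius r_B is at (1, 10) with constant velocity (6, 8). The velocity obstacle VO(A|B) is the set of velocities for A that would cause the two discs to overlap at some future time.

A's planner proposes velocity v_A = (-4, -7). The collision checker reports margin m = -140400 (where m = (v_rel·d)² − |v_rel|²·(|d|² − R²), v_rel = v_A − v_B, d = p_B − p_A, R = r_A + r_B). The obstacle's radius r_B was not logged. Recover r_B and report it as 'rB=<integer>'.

m = -140400
d = (-10, 24);  v_rel = (-10, -15),  |v_rel|² = 325
v_rel×d = (-10)·(24) − (-15)·(-10) = -390
since m = R²·325 − (-390)²:  R² = (152100 + -140400) / 325 = 36
R = √36 = 6  ⇒  r_B = 6 − 2 = 4

rB=4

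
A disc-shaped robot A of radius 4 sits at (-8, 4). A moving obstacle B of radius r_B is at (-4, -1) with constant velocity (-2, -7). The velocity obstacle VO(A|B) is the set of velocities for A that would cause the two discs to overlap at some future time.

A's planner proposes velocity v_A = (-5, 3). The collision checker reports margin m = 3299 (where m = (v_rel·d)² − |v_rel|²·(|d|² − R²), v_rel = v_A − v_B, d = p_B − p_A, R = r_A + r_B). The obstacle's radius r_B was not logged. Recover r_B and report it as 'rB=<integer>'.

m = 3299
d = (4, -5);  v_rel = (-3, 10),  |v_rel|² = 109
v_rel×d = (-3)·(-5) − (10)·(4) = -25
since m = R²·109 − (-25)²:  R² = (625 + 3299) / 109 = 36
R = √36 = 6  ⇒  r_B = 6 − 4 = 2

rB=2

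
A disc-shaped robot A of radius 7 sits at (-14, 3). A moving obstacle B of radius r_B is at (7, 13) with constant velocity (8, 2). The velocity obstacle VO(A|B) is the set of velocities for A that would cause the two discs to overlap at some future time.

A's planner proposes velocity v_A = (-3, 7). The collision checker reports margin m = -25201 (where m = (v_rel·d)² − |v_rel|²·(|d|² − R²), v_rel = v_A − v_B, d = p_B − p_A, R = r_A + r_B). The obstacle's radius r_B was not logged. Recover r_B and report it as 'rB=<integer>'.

m = -25201
d = (21, 10);  v_rel = (-11, 5),  |v_rel|² = 146
v_rel×d = (-11)·(10) − (5)·(21) = -215
since m = R²·146 − (-215)²:  R² = (46225 + -25201) / 146 = 144
R = √144 = 12  ⇒  r_B = 12 − 7 = 5

rB=5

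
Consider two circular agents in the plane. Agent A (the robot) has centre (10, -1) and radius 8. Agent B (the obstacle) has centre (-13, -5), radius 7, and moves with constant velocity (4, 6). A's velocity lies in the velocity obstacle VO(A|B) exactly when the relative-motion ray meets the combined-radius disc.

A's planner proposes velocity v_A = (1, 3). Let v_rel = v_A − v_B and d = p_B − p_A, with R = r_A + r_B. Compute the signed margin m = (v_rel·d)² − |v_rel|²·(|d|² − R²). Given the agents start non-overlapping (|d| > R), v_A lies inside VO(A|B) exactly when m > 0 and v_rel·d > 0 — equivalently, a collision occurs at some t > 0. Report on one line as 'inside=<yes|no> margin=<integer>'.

d = (-23, -4),  |d|² = 545;  R = 8+7 = 15,  c = 545−15² = 320
v_rel = (-3, -3),  |v_rel|² = 18;  v_rel·d = (-3)·(-23) + (-3)·(-4) = 81
18·t² − 162·t + 320 = 0  ⇒  m = 81² − 18·320 = 801
m = 801 > 0,  v_rel·d = 81 > 0  ⇒  inside

inside=yes margin=801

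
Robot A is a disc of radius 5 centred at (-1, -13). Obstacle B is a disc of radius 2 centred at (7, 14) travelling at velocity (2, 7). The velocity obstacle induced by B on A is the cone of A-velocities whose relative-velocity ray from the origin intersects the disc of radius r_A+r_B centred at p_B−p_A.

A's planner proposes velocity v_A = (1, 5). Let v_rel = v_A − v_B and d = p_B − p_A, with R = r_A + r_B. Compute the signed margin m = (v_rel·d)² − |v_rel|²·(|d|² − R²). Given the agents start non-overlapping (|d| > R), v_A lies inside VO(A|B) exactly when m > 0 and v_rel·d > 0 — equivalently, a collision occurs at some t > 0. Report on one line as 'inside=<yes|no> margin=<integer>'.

d = (8, 27),  |d|² = 793;  R = 5+2 = 7,  c = 793−7² = 744
v_rel = (-1, -2),  |v_rel|² = 5;  v_rel·d = (-1)·(8) + (-2)·(27) = -62
5·t² + 124·t + 744 = 0  ⇒  m = (-62)² − 5·744 = 124
m = 124 > 0,  v_rel·d = -62 < 0  ⇒  outside

inside=no margin=124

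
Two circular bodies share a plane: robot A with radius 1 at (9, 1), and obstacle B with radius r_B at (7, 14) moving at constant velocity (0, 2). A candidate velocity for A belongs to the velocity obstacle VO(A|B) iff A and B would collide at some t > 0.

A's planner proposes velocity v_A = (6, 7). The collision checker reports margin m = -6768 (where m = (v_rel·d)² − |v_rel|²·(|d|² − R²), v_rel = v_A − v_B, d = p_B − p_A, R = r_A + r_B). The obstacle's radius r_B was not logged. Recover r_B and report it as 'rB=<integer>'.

m = -6768
d = (-2, 13);  v_rel = (6, 5),  |v_rel|² = 61
v_rel×d = (6)·(13) − (5)·(-2) = 88
since m = R²·61 − 88²:  R² = (7744 + -6768) / 61 = 16
R = √16 = 4  ⇒  r_B = 4 − 1 = 3

rB=3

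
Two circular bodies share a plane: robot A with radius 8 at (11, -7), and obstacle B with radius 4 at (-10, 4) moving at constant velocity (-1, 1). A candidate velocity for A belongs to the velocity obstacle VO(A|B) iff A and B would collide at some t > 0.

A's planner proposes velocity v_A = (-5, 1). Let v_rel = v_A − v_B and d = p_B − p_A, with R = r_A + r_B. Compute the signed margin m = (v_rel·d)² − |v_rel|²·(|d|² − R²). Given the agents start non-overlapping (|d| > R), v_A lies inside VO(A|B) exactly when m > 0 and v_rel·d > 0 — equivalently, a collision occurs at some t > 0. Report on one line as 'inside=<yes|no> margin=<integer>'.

d = (-21, 11),  |d|² = 562;  R = 8+4 = 12,  c = 562−12² = 418
v_rel = (-4, 0),  |v_rel|² = 16;  v_rel·d = (-4)·(-21) + (0)·(11) = 84
16·t² − 168·t + 418 = 0  ⇒  m = 84² − 16·418 = 368
m = 368 > 0,  v_rel·d = 84 > 0  ⇒  inside

inside=yes margin=368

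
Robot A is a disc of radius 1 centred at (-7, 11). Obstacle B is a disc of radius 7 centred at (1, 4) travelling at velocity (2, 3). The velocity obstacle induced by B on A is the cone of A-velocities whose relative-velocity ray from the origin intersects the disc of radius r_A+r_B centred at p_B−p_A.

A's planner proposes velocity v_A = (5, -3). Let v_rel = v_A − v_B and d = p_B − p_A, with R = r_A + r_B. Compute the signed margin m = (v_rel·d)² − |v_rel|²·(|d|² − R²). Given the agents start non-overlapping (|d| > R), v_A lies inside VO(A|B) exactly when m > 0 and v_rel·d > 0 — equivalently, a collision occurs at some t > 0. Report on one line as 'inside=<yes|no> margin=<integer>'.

d = (8, -7),  |d|² = 113;  R = 1+7 = 8,  c = 113−8² = 49
v_rel = (3, -6),  |v_rel|² = 45;  v_rel·d = (3)·(8) + (-6)·(-7) = 66
45·t² − 132·t + 49 = 0  ⇒  m = 66² − 45·49 = 2151
m = 2151 > 0,  v_rel·d = 66 > 0  ⇒  inside

inside=yes margin=2151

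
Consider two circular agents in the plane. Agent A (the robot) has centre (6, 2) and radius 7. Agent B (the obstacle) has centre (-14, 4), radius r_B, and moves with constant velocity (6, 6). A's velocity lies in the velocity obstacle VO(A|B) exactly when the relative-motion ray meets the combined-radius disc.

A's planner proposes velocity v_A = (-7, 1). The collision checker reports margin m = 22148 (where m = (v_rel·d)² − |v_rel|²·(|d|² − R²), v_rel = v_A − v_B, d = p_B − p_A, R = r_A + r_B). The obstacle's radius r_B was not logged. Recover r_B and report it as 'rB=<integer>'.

m = 22148
d = (-20, 2);  v_rel = (-13, -5),  |v_rel|² = 194
v_rel×d = (-13)·(2) − (-5)·(-20) = -126
since m = R²·194 − (-126)²:  R² = (15876 + 22148) / 194 = 196
R = √196 = 14  ⇒  r_B = 14 − 7 = 7

rB=7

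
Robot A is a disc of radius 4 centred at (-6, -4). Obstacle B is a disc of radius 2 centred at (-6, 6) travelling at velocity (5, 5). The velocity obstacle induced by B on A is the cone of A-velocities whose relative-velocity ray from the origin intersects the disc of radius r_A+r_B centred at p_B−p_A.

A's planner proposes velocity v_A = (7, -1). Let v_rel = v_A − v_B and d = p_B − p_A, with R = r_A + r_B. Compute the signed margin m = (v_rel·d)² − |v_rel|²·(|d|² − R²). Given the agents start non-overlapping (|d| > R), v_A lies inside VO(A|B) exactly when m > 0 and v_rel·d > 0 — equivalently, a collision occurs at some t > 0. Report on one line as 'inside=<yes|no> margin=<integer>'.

d = (0, 10),  |d|² = 100;  R = 4+2 = 6,  c = 100−6² = 64
v_rel = (2, -6),  |v_rel|² = 40;  v_rel·d = (2)·(0) + (-6)·(10) = -60
40·t² + 120·t + 64 = 0  ⇒  m = (-60)² − 40·64 = 1040
m = 1040 > 0,  v_rel·d = -60 < 0  ⇒  outside

inside=no margin=1040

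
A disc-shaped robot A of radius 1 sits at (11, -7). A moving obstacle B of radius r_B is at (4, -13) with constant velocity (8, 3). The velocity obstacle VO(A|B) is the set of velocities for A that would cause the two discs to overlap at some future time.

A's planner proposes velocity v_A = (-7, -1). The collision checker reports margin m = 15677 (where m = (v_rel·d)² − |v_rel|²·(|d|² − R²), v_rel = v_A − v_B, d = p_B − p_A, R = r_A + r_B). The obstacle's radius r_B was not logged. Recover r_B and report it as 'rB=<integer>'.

m = 15677
d = (-7, -6);  v_rel = (-15, -4),  |v_rel|² = 241
v_rel×d = (-15)·(-6) − (-4)·(-7) = 62
since m = R²·241 − 62²:  R² = (3844 + 15677) / 241 = 81
R = √81 = 9  ⇒  r_B = 9 − 1 = 8

rB=8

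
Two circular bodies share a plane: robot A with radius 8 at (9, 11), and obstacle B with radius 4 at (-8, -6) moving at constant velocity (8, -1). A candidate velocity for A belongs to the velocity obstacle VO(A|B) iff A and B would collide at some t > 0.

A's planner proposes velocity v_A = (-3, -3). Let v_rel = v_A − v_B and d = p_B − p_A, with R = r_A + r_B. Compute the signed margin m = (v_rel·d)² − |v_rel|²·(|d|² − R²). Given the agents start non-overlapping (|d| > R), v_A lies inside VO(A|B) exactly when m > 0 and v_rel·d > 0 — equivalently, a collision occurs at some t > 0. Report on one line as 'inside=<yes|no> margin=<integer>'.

d = (-17, -17),  |d|² = 578;  R = 8+4 = 12,  c = 578−12² = 434
v_rel = (-11, -2),  |v_rel|² = 125;  v_rel·d = (-11)·(-17) + (-2)·(-17) = 221
125·t² − 442·t + 434 = 0  ⇒  m = 221² − 125·434 = -5409
m = -5409 < 0,  v_rel·d = 221 > 0  ⇒  outside

inside=no margin=-5409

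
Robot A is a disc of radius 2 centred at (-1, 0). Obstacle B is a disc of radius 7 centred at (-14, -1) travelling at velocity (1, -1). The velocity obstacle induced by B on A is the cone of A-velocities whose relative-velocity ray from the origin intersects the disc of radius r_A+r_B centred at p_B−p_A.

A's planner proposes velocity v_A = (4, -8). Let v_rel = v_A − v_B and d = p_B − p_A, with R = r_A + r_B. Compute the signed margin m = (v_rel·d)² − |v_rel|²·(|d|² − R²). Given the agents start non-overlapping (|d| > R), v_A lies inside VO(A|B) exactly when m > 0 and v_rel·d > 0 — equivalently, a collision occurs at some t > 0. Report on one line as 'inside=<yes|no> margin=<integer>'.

d = (-13, -1),  |d|² = 170;  R = 2+7 = 9,  c = 170−9² = 89
v_rel = (3, -7),  |v_rel|² = 58;  v_rel·d = (3)·(-13) + (-7)·(-1) = -32
58·t² + 64·t + 89 = 0  ⇒  m = (-32)² − 58·89 = -4138
m = -4138 < 0,  v_rel·d = -32 < 0  ⇒  outside

inside=no margin=-4138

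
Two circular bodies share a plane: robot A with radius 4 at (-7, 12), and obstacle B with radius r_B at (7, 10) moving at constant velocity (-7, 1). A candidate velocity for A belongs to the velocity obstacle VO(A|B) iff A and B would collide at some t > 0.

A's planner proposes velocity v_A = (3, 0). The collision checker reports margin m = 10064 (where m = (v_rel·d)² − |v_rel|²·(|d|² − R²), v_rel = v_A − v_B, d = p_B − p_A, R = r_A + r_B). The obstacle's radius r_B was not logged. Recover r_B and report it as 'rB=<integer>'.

m = 10064
d = (14, -2);  v_rel = (10, -1),  |v_rel|² = 101
v_rel×d = (10)·(-2) − (-1)·(14) = -6
since m = R²·101 − (-6)²:  R² = (36 + 10064) / 101 = 100
R = √100 = 10  ⇒  r_B = 10 − 4 = 6

rB=6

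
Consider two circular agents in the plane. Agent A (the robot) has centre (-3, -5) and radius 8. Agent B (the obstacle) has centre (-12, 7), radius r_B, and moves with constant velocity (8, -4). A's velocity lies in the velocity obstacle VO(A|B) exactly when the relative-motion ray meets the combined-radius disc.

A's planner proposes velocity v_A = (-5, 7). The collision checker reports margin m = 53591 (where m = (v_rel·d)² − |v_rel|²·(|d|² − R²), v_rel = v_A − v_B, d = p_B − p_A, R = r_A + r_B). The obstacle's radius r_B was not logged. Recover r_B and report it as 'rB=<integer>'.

m = 53591
d = (-9, 12);  v_rel = (-13, 11),  |v_rel|² = 290
v_rel×d = (-13)·(12) − (11)·(-9) = -57
since m = R²·290 − (-57)²:  R² = (3249 + 53591) / 290 = 196
R = √196 = 14  ⇒  r_B = 14 − 8 = 6

rB=6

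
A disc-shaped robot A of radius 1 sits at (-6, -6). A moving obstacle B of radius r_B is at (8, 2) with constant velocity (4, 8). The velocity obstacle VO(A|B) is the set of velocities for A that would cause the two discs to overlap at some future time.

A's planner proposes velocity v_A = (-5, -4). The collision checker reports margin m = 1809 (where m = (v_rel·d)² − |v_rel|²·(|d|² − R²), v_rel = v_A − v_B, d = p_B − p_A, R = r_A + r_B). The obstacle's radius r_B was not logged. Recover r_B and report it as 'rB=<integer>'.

m = 1809
d = (14, 8);  v_rel = (-9, -12),  |v_rel|² = 225
v_rel×d = (-9)·(8) − (-12)·(14) = 96
since m = R²·225 − 96²:  R² = (9216 + 1809) / 225 = 49
R = √49 = 7  ⇒  r_B = 7 − 1 = 6

rB=6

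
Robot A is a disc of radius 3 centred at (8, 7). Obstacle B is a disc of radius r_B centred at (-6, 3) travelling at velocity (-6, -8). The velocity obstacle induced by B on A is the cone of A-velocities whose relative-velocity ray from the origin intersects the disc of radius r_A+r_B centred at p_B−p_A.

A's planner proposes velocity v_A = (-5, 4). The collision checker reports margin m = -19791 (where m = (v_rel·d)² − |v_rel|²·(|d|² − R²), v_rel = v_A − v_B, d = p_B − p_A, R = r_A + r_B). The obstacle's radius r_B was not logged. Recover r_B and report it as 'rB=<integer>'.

m = -19791
d = (-14, -4);  v_rel = (1, 12),  |v_rel|² = 145
v_rel×d = (1)·(-4) − (12)·(-14) = 164
since m = R²·145 − 164²:  R² = (26896 + -19791) / 145 = 49
R = √49 = 7  ⇒  r_B = 7 − 3 = 4

rB=4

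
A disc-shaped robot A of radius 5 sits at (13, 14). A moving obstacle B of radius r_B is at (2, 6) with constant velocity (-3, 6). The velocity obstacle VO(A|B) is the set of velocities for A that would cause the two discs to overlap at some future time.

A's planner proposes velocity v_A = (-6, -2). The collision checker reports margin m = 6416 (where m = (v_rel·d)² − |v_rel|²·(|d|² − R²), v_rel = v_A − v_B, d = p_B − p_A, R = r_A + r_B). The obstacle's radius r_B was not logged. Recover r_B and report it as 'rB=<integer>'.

m = 6416
d = (-11, -8);  v_rel = (-3, -8),  |v_rel|² = 73
v_rel×d = (-3)·(-8) − (-8)·(-11) = -64
since m = R²·73 − (-64)²:  R² = (4096 + 6416) / 73 = 144
R = √144 = 12  ⇒  r_B = 12 − 5 = 7

rB=7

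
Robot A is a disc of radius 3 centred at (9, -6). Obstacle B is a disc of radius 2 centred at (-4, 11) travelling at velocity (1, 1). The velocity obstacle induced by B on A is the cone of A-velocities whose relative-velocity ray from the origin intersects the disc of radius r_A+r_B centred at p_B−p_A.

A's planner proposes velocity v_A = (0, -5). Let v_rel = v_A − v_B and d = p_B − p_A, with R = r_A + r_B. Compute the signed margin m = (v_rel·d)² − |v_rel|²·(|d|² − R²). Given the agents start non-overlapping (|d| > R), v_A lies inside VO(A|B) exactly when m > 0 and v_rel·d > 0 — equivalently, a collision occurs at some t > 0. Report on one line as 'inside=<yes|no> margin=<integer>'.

d = (-13, 17),  |d|² = 458;  R = 3+2 = 5,  c = 458−5² = 433
v_rel = (-1, -6),  |v_rel|² = 37;  v_rel·d = (-1)·(-13) + (-6)·(17) = -89
37·t² + 178·t + 433 = 0  ⇒  m = (-89)² − 37·433 = -8100
m = -8100 < 0,  v_rel·d = -89 < 0  ⇒  outside

inside=no margin=-8100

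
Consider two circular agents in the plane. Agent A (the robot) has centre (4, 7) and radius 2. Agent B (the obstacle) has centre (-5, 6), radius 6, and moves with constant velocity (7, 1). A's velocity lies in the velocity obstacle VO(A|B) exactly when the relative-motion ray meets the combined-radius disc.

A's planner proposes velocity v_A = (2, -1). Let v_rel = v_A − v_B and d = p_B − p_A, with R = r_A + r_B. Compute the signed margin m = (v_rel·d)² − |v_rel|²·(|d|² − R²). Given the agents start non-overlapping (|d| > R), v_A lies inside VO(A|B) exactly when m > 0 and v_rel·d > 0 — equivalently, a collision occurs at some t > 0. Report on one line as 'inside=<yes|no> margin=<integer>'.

d = (-9, -1),  |d|² = 82;  R = 2+6 = 8,  c = 82−8² = 18
v_rel = (-5, -2),  |v_rel|² = 29;  v_rel·d = (-5)·(-9) + (-2)·(-1) = 47
29·t² − 94·t + 18 = 0  ⇒  m = 47² − 29·18 = 1687
m = 1687 > 0,  v_rel·d = 47 > 0  ⇒  inside

inside=yes margin=1687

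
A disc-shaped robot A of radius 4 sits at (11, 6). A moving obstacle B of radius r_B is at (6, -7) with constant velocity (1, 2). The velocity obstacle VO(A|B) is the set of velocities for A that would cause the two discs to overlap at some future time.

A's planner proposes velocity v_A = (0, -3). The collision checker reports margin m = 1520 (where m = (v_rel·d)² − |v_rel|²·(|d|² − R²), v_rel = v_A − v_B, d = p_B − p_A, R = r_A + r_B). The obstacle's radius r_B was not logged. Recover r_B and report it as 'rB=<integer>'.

m = 1520
d = (-5, -13);  v_rel = (-1, -5),  |v_rel|² = 26
v_rel×d = (-1)·(-13) − (-5)·(-5) = -12
since m = R²·26 − (-12)²:  R² = (144 + 1520) / 26 = 64
R = √64 = 8  ⇒  r_B = 8 − 4 = 4

rB=4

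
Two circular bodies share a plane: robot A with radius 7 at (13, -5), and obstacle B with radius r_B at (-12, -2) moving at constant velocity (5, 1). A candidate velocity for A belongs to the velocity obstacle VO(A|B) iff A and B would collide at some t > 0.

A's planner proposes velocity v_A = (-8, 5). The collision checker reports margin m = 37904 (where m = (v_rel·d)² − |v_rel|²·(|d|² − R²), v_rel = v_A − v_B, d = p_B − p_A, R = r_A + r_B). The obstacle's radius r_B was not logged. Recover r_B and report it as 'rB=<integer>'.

m = 37904
d = (-25, 3);  v_rel = (-13, 4),  |v_rel|² = 185
v_rel×d = (-13)·(3) − (4)·(-25) = 61
since m = R²·185 − 61²:  R² = (3721 + 37904) / 185 = 225
R = √225 = 15  ⇒  r_B = 15 − 7 = 8

rB=8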